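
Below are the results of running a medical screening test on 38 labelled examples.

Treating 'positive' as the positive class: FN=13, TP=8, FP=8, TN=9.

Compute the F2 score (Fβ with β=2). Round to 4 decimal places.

0.4000

Fβ = (1+β²)·TP / ((1+β²)·TP + β²·FN + FP), with β²=4
= 5·8 / (5·8 + 4·13 + 8) = 0.4000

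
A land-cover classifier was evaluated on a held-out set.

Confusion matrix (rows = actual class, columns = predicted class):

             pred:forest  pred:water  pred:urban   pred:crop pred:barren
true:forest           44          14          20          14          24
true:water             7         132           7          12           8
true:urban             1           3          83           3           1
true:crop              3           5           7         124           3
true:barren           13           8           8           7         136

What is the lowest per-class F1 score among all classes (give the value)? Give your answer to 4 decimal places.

Per-class F1 score (2·TP/(2·TP+FP+FN)):
  forest: TP=44, FP=7+1+3+13=24, FN=14+20+14+24=72 → 88/184 = 0.47826
  water: TP=132, FP=14+3+5+8=30, FN=7+7+12+8=34 → 264/328 = 0.80488
  urban: TP=83, FP=20+7+7+8=42, FN=1+3+3+1=8 → 166/216 = 0.76852
  crop: TP=124, FP=14+12+3+7=36, FN=3+5+7+3=18 → 248/302 = 0.82119
  barren: TP=136, FP=24+8+1+3=36, FN=13+8+8+7=36 → 272/344 = 0.79070
Lowest is class 'forest' with F1 score = 0.4783.

0.4783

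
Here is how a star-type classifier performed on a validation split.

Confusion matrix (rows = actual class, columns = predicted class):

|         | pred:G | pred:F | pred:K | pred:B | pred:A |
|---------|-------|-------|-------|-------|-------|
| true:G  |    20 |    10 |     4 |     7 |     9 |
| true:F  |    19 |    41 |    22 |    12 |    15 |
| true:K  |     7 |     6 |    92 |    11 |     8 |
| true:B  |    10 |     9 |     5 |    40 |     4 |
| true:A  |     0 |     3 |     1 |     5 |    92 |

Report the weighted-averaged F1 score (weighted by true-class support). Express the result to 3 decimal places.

0.620

Per-class F1 score (2·TP/(2·TP+FP+FN)):
  G: TP=20, FP=19+7+10+0=36, FN=10+4+7+9=30 → 40/106 = 0.3774
  F: TP=41, FP=10+6+9+3=28, FN=19+22+12+15=68 → 82/178 = 0.4607
  K: TP=92, FP=4+22+5+1=32, FN=7+6+11+8=32 → 184/248 = 0.7419
  B: TP=40, FP=7+12+11+5=35, FN=10+9+5+4=28 → 80/143 = 0.5594
  A: TP=92, FP=9+15+8+4=36, FN=0+3+1+5=9 → 184/229 = 0.8035
Weighted-F1 score = Σ (supportᵢ/N)·F1 scoreᵢ with N=452: (50/452)·0.3774 + (109/452)·0.4607 + (124/452)·0.7419 + (68/452)·0.5594 + (101/452)·0.8035 = 0.620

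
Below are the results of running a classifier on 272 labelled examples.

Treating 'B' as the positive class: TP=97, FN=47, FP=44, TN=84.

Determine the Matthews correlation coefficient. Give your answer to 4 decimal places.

0.3295

MCC = (TP·TN − FP·FN) / √((TP+FP)(TP+FN)(TN+FP)(TN+FN))
Numerator = 97·84 − 44·47 = 6080
Denominator = √(141·144·128·131) = √340457472 = 18451.4897
MCC = 6080 / 18451.4897 = 0.3295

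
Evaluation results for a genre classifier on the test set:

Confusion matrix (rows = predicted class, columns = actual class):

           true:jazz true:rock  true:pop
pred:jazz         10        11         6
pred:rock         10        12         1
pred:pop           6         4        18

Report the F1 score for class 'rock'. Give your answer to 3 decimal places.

0.480

F1 score = 2·TP/(2·TP+FP+FN).
rock: TP=12, FP=10+1=11, FN=11+4=15 → 24/50 = 0.4800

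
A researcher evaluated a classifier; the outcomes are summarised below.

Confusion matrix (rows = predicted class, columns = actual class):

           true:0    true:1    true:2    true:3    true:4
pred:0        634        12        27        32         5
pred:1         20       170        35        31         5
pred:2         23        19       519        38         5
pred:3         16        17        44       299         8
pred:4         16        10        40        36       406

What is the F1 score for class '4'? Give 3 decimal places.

0.867

F1 score = 2·TP/(2·TP+FP+FN).
4: TP=406, FP=16+10+40+36=102, FN=5+5+5+8=23 → 812/937 = 0.8666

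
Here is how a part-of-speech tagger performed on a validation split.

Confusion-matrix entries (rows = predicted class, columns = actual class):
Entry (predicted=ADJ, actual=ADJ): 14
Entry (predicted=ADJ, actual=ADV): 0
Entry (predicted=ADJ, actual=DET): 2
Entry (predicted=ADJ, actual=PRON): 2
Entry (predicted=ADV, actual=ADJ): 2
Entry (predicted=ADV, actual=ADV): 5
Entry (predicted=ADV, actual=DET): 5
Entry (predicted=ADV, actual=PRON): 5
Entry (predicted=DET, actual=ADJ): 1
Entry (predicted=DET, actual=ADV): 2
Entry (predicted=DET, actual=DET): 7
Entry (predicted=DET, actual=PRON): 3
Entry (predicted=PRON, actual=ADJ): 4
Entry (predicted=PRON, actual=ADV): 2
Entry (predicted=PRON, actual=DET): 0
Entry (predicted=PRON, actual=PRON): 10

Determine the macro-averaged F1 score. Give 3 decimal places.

Per-class F1 score (2·TP/(2·TP+FP+FN)):
  ADJ: TP=14, FP=0+2+2=4, FN=2+1+4=7 → 28/39 = 0.7179
  ADV: TP=5, FP=2+5+5=12, FN=0+2+2=4 → 10/26 = 0.3846
  DET: TP=7, FP=1+2+3=6, FN=2+5+0=7 → 14/27 = 0.5185
  PRON: TP=10, FP=4+2+0=6, FN=2+5+3=10 → 20/36 = 0.5556
Macro-F1 score = mean = (0.7179 + 0.3846 + 0.5185 + 0.5556) / 4 = 0.544

0.544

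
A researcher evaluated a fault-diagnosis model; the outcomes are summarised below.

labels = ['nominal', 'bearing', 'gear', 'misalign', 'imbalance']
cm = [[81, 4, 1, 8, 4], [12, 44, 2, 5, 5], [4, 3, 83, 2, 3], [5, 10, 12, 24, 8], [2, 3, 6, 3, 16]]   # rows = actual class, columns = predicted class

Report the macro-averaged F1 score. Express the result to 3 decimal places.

Per-class F1 score (2·TP/(2·TP+FP+FN)):
  nominal: TP=81, FP=12+4+5+2=23, FN=4+1+8+4=17 → 162/202 = 0.8020
  bearing: TP=44, FP=4+3+10+3=20, FN=12+2+5+5=24 → 88/132 = 0.6667
  gear: TP=83, FP=1+2+12+6=21, FN=4+3+2+3=12 → 166/199 = 0.8342
  misalign: TP=24, FP=8+5+2+3=18, FN=5+10+12+8=35 → 48/101 = 0.4752
  imbalance: TP=16, FP=4+5+3+8=20, FN=2+3+6+3=14 → 32/66 = 0.4848
Macro-F1 score = mean = (0.8020 + 0.6667 + 0.8342 + 0.4752 + 0.4848) / 5 = 0.653

0.653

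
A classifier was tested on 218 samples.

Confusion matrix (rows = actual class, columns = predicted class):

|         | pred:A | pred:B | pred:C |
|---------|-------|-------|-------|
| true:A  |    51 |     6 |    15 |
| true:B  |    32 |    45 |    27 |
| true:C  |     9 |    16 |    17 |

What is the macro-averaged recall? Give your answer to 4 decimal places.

Per-class recall (TP/(TP+FN)):
  A: TP=51, FN=6+15=21 → 51/72 = 0.70833
  B: TP=45, FN=32+27=59 → 45/104 = 0.43269
  C: TP=17, FN=9+16=25 → 17/42 = 0.40476
Macro-recall = mean = (0.70833 + 0.43269 + 0.40476) / 3 = 0.5153

0.5153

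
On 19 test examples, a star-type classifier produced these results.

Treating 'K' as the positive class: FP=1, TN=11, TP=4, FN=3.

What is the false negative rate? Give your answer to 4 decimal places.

0.4286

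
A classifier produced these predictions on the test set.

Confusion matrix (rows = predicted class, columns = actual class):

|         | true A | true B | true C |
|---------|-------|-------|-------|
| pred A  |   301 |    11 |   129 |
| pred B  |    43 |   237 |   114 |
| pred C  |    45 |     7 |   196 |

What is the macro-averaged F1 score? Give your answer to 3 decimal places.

0.675

Per-class F1 score (2·TP/(2·TP+FP+FN)):
  A: TP=301, FP=11+129=140, FN=43+45=88 → 602/830 = 0.7253
  B: TP=237, FP=43+114=157, FN=11+7=18 → 474/649 = 0.7304
  C: TP=196, FP=45+7=52, FN=129+114=243 → 392/687 = 0.5706
Macro-F1 score = mean = (0.7253 + 0.7304 + 0.5706) / 3 = 0.675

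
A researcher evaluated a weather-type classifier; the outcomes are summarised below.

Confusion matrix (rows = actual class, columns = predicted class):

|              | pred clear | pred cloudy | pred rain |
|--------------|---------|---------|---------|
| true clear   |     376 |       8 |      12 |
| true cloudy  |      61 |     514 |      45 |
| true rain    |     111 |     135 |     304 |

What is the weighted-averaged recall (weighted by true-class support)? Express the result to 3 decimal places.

Per-class recall (TP/(TP+FN)):
  clear: TP=376, FN=8+12=20 → 376/396 = 0.9495
  cloudy: TP=514, FN=61+45=106 → 514/620 = 0.8290
  rain: TP=304, FN=111+135=246 → 304/550 = 0.5527
Weighted-recall = Σ (supportᵢ/N)·recallᵢ with N=1566: (396/1566)·0.9495 + (620/1566)·0.8290 + (550/1566)·0.5527 = 0.762

0.762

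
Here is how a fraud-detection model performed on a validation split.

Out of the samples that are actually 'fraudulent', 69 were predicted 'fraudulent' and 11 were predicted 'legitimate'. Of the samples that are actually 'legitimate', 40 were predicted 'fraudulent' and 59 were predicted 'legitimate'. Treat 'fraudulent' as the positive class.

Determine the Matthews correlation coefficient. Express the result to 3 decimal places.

0.467

MCC = (TP·TN − FP·FN) / √((TP+FP)(TP+FN)(TN+FP)(TN+FN))
Numerator = 69·59 − 40·11 = 3631
Denominator = √(109·80·99·70) = √60429600 = 7773.6478
MCC = 3631 / 7773.6478 = 0.467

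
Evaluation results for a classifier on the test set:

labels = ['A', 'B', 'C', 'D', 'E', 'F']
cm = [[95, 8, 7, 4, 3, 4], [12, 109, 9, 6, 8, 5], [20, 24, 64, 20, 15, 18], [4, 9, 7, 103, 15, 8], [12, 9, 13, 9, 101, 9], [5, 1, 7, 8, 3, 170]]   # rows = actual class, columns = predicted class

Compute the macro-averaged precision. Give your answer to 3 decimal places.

0.683

Per-class precision (TP/(TP+FP)):
  A: TP=95, FP=12+20+4+12+5=53 → 95/148 = 0.6419
  B: TP=109, FP=8+24+9+9+1=51 → 109/160 = 0.6813
  C: TP=64, FP=7+9+7+13+7=43 → 64/107 = 0.5981
  D: TP=103, FP=4+6+20+9+8=47 → 103/150 = 0.6867
  E: TP=101, FP=3+8+15+15+3=44 → 101/145 = 0.6966
  F: TP=170, FP=4+5+18+8+9=44 → 170/214 = 0.7944
Macro-precision = mean = (0.6419 + 0.6813 + 0.5981 + 0.6867 + 0.6966 + 0.7944) / 6 = 0.683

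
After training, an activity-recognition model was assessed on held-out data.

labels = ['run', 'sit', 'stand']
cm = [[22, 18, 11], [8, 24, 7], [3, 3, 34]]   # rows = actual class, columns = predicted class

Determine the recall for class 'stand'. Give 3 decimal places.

recall = TP/(TP+FN).
stand: TP=34, FN=3+3=6 → 34/40 = 0.8500

0.850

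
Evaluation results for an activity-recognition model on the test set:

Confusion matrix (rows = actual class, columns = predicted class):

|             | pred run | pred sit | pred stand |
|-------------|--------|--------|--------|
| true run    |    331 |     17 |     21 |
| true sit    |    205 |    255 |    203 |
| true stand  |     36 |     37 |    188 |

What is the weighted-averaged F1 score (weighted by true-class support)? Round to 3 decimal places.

Per-class F1 score (2·TP/(2·TP+FP+FN)):
  run: TP=331, FP=205+36=241, FN=17+21=38 → 662/941 = 0.7035
  sit: TP=255, FP=17+37=54, FN=205+203=408 → 510/972 = 0.5247
  stand: TP=188, FP=21+203=224, FN=36+37=73 → 376/673 = 0.5587
Weighted-F1 score = Σ (supportᵢ/N)·F1 scoreᵢ with N=1293: (369/1293)·0.7035 + (663/1293)·0.5247 + (261/1293)·0.5587 = 0.583

0.583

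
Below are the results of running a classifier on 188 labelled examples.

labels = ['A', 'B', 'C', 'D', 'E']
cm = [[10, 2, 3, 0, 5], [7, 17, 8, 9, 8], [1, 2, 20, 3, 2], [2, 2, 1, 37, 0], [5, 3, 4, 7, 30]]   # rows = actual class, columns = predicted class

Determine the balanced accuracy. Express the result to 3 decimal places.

0.611

Balanced accuracy = mean of per-class recall.
  A: recall = 10/20 = 0.5000
  B: recall = 17/49 = 0.3469
  C: recall = 20/28 = 0.7143
  D: recall = 37/42 = 0.8810
  E: recall = 30/49 = 0.6122
Mean = (0.5000 + 0.3469 + 0.7143 + 0.8810 + 0.6122) / 5 = 0.611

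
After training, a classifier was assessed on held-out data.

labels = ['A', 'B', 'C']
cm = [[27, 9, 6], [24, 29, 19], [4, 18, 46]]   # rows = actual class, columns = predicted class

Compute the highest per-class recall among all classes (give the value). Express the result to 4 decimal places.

0.6765

Per-class recall (TP/(TP+FN)):
  A: TP=27, FN=9+6=15 → 27/42 = 0.64286
  B: TP=29, FN=24+19=43 → 29/72 = 0.40278
  C: TP=46, FN=4+18=22 → 46/68 = 0.67647
Highest is class 'C' with recall = 0.6765.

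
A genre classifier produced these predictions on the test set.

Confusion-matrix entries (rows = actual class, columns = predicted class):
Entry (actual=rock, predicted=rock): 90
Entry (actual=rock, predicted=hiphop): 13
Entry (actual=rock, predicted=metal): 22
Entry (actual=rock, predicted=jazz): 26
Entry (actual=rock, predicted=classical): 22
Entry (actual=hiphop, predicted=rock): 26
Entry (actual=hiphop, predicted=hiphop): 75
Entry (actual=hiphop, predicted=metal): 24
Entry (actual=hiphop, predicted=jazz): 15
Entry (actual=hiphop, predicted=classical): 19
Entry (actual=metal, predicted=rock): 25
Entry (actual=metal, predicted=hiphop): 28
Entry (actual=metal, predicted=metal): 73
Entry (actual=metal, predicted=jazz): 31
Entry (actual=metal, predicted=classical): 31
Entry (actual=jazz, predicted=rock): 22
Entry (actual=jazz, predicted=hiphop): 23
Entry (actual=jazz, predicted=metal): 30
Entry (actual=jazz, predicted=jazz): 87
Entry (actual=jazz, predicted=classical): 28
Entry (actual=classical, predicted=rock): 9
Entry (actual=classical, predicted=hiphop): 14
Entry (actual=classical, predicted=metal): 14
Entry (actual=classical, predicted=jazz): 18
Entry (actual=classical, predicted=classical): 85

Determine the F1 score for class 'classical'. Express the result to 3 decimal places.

Treat 'classical' as positive and all other classes as negative.
F1 score = 2·TP/(2·TP+FP+FN).
classical: TP=85, FP=22+19+31+28=100, FN=9+14+14+18=55 → 170/325 = 0.5231

0.523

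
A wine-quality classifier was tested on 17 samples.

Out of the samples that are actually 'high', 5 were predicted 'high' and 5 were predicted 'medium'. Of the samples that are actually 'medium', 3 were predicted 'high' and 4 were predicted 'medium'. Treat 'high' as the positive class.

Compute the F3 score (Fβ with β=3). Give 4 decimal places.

Fβ = (1+β²)·TP / ((1+β²)·TP + β²·FN + FP), with β²=9
= 10·5 / (10·5 + 9·5 + 3) = 0.5102

0.5102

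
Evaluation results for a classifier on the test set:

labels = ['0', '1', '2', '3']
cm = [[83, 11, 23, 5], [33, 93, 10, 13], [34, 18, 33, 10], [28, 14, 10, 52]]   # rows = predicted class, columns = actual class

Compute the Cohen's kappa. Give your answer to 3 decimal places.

0.399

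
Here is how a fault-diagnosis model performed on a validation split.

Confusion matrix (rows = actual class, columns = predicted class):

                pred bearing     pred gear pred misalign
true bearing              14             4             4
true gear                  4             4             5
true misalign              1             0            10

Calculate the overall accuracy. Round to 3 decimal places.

0.609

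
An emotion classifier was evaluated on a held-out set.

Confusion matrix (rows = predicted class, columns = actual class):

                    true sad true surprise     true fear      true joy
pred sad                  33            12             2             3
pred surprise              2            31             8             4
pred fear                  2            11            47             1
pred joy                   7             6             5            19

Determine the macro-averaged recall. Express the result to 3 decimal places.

0.682

Per-class recall (TP/(TP+FN)):
  sad: TP=33, FN=2+2+7=11 → 33/44 = 0.7500
  surprise: TP=31, FN=12+11+6=29 → 31/60 = 0.5167
  fear: TP=47, FN=2+8+5=15 → 47/62 = 0.7581
  joy: TP=19, FN=3+4+1=8 → 19/27 = 0.7037
Macro-recall = mean = (0.7500 + 0.5167 + 0.7581 + 0.7037) / 4 = 0.682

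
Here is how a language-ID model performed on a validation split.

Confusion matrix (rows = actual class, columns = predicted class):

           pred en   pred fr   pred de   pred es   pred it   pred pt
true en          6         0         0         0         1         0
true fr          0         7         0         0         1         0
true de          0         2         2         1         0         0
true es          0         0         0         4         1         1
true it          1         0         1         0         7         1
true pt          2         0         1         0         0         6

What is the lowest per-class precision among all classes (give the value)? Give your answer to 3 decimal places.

0.500

Per-class precision (TP/(TP+FP)):
  en: TP=6, FP=0+0+0+1+2=3 → 6/9 = 0.6667
  fr: TP=7, FP=0+2+0+0+0=2 → 7/9 = 0.7778
  de: TP=2, FP=0+0+0+1+1=2 → 2/4 = 0.5000
  es: TP=4, FP=0+0+1+0+0=1 → 4/5 = 0.8000
  it: TP=7, FP=1+1+0+1+0=3 → 7/10 = 0.7000
  pt: TP=6, FP=0+0+0+1+1=2 → 6/8 = 0.7500
Lowest is class 'de' with precision = 0.500.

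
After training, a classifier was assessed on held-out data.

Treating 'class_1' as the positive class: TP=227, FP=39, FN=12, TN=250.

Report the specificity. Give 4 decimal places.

0.8651

Specificity = TN/(TN+FP) = 250/(250+39) = 0.8651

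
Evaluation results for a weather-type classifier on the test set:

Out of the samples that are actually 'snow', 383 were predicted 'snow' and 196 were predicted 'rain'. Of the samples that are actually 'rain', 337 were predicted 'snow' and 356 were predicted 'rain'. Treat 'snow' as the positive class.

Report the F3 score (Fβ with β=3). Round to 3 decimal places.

Fβ = (1+β²)·TP / ((1+β²)·TP + β²·FN + FP), with β²=9
= 10·383 / (10·383 + 9·196 + 337) = 0.646

0.646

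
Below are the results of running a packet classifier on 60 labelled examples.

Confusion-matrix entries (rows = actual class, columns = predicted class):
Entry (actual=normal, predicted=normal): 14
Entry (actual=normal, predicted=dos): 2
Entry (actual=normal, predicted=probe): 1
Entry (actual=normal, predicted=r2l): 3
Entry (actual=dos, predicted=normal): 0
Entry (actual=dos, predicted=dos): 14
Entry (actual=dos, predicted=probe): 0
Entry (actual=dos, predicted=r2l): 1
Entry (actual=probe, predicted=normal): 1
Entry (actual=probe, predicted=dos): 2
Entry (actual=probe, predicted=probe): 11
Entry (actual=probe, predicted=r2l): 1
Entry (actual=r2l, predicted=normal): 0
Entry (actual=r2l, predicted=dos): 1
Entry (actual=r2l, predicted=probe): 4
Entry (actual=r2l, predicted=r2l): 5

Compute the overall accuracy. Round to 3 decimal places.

0.733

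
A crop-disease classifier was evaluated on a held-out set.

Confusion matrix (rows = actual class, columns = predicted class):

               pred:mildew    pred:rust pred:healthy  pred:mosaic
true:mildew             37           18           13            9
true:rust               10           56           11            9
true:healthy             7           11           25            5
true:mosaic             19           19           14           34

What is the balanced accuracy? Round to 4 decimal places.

0.5120

Balanced accuracy = mean of per-class recall.
  mildew: recall = 37/77 = 0.48052
  rust: recall = 56/86 = 0.65116
  healthy: recall = 25/48 = 0.52083
  mosaic: recall = 34/86 = 0.39535
Mean = (0.48052 + 0.65116 + 0.52083 + 0.39535) / 4 = 0.5120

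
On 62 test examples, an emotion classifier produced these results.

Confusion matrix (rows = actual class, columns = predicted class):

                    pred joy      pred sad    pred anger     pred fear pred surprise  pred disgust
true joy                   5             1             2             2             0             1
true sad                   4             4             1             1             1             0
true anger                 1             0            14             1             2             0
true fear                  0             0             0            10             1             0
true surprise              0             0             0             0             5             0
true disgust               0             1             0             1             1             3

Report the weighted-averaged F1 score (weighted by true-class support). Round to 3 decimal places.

0.649

Per-class F1 score (2·TP/(2·TP+FP+FN)):
  joy: TP=5, FP=4+1+0+0+0=5, FN=1+2+2+0+1=6 → 10/21 = 0.4762
  sad: TP=4, FP=1+0+0+0+1=2, FN=4+1+1+1+0=7 → 8/17 = 0.4706
  anger: TP=14, FP=2+1+0+0+0=3, FN=1+0+1+2+0=4 → 28/35 = 0.8000
  fear: TP=10, FP=2+1+1+0+1=5, FN=0+0+0+1+0=1 → 20/26 = 0.7692
  surprise: TP=5, FP=0+1+2+1+1=5, FN=0+0+0+0+0=0 → 10/15 = 0.6667
  disgust: TP=3, FP=1+0+0+0+0=1, FN=0+1+0+1+1=3 → 6/10 = 0.6000
Weighted-F1 score = Σ (supportᵢ/N)·F1 scoreᵢ with N=62: (11/62)·0.4762 + (11/62)·0.4706 + (18/62)·0.8000 + (11/62)·0.7692 + (5/62)·0.6667 + (6/62)·0.6000 = 0.649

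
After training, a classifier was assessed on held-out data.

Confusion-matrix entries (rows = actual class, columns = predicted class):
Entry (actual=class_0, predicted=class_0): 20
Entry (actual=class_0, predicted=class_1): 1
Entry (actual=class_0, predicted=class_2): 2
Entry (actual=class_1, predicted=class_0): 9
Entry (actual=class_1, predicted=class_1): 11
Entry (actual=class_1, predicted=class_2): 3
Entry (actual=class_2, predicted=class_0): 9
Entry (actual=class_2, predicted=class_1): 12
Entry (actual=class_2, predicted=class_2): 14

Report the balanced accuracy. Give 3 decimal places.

Balanced accuracy = mean of per-class recall.
  class_0: recall = 20/23 = 0.8696
  class_1: recall = 11/23 = 0.4783
  class_2: recall = 14/35 = 0.4000
Mean = (0.8696 + 0.4783 + 0.4000) / 3 = 0.583

0.583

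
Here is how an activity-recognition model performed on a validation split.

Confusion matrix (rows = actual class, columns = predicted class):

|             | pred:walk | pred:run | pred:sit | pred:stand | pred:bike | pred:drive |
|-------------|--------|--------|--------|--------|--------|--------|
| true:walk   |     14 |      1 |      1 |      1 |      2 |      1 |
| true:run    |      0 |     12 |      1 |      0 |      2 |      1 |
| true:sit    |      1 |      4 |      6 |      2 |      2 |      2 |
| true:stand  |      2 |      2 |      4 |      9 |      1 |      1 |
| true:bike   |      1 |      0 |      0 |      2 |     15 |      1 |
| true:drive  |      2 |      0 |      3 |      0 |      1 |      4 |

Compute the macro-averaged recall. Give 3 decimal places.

0.578

Per-class recall (TP/(TP+FN)):
  walk: TP=14, FN=1+1+1+2+1=6 → 14/20 = 0.7000
  run: TP=12, FN=0+1+0+2+1=4 → 12/16 = 0.7500
  sit: TP=6, FN=1+4+2+2+2=11 → 6/17 = 0.3529
  stand: TP=9, FN=2+2+4+1+1=10 → 9/19 = 0.4737
  bike: TP=15, FN=1+0+0+2+1=4 → 15/19 = 0.7895
  drive: TP=4, FN=2+0+3+0+1=6 → 4/10 = 0.4000
Macro-recall = mean = (0.7000 + 0.7500 + 0.3529 + 0.4737 + 0.7895 + 0.4000) / 6 = 0.578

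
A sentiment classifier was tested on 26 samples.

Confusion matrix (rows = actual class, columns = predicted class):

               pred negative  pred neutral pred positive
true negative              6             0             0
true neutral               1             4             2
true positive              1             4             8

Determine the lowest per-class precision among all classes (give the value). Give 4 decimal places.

Per-class precision (TP/(TP+FP)):
  negative: TP=6, FP=1+1=2 → 6/8 = 0.75000
  neutral: TP=4, FP=0+4=4 → 4/8 = 0.50000
  positive: TP=8, FP=0+2=2 → 8/10 = 0.80000
Lowest is class 'neutral' with precision = 0.5000.

0.5000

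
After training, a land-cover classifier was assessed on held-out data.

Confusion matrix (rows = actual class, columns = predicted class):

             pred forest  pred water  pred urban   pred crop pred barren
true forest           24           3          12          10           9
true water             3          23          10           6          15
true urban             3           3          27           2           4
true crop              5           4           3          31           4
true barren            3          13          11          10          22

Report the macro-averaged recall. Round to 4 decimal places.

Per-class recall (TP/(TP+FN)):
  forest: TP=24, FN=3+12+10+9=34 → 24/58 = 0.41379
  water: TP=23, FN=3+10+6+15=34 → 23/57 = 0.40351
  urban: TP=27, FN=3+3+2+4=12 → 27/39 = 0.69231
  crop: TP=31, FN=5+4+3+4=16 → 31/47 = 0.65957
  barren: TP=22, FN=3+13+11+10=37 → 22/59 = 0.37288
Macro-recall = mean = (0.41379 + 0.40351 + 0.69231 + 0.65957 + 0.37288) / 5 = 0.5084

0.5084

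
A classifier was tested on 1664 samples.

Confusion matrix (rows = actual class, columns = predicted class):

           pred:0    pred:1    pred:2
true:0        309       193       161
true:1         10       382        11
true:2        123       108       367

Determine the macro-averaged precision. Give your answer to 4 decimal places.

Per-class precision (TP/(TP+FP)):
  0: TP=309, FP=10+123=133 → 309/442 = 0.69910
  1: TP=382, FP=193+108=301 → 382/683 = 0.55930
  2: TP=367, FP=161+11=172 → 367/539 = 0.68089
Macro-precision = mean = (0.69910 + 0.55930 + 0.68089) / 3 = 0.6464

0.6464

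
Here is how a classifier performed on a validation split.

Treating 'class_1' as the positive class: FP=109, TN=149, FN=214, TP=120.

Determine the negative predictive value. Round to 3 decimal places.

NPV = TN/(TN+FN) = 149/(149+214) = 0.410

0.410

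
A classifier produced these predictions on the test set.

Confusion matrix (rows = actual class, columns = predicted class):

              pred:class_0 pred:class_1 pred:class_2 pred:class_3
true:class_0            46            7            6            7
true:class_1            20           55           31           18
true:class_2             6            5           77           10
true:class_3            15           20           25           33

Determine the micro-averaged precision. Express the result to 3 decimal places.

0.554

Micro-averaging pools counts across classes: ΣTP=211, ΣFP=170, ΣFN=170.
Micro-precision = TP/(TP+FP) on pooled counts = 0.554 (equals overall accuracy in single-label multiclass).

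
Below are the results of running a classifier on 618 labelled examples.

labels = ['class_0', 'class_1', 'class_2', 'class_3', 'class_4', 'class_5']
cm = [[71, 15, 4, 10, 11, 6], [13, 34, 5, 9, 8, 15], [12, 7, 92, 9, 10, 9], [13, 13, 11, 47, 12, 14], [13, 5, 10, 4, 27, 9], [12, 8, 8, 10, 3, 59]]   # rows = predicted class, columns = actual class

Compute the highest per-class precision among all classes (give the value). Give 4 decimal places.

Per-class precision (TP/(TP+FP)):
  class_0: TP=71, FP=15+4+10+11+6=46 → 71/117 = 0.60684
  class_1: TP=34, FP=13+5+9+8+15=50 → 34/84 = 0.40476
  class_2: TP=92, FP=12+7+9+10+9=47 → 92/139 = 0.66187
  class_3: TP=47, FP=13+13+11+12+14=63 → 47/110 = 0.42727
  class_4: TP=27, FP=13+5+10+4+9=41 → 27/68 = 0.39706
  class_5: TP=59, FP=12+8+8+10+3=41 → 59/100 = 0.59000
Highest is class 'class_2' with precision = 0.6619.

0.6619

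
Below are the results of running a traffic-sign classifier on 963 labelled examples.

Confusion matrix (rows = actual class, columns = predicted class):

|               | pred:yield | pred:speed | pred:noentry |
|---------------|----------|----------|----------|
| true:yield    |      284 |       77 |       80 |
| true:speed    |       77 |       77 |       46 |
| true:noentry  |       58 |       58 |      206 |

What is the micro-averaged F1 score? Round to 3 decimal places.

0.589

Micro-averaging pools counts across classes: ΣTP=567, ΣFP=396, ΣFN=396.
Micro-F1 score = 2·TP/(2·TP+FP+FN) on pooled counts = 0.589 (equals overall accuracy in single-label multiclass).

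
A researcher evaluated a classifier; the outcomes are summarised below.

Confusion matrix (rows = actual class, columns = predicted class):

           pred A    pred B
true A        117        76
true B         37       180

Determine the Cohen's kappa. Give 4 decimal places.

0.4406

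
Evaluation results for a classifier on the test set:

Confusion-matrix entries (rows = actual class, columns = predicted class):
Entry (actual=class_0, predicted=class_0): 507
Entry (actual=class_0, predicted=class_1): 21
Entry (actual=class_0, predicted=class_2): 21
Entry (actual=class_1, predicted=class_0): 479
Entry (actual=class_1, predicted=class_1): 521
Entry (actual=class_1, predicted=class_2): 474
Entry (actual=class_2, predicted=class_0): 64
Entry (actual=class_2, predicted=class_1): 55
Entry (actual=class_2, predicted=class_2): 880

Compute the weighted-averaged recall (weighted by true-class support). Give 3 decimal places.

0.631

Per-class recall (TP/(TP+FN)):
  class_0: TP=507, FN=21+21=42 → 507/549 = 0.9235
  class_1: TP=521, FN=479+474=953 → 521/1474 = 0.3535
  class_2: TP=880, FN=64+55=119 → 880/999 = 0.8809
Weighted-recall = Σ (supportᵢ/N)·recallᵢ with N=3022: (549/3022)·0.9235 + (1474/3022)·0.3535 + (999/3022)·0.8809 = 0.631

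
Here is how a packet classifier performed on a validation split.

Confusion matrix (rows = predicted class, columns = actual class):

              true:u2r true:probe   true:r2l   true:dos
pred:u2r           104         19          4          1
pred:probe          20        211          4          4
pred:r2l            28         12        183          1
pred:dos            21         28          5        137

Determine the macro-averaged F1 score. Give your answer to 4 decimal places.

0.8030

Per-class F1 score (2·TP/(2·TP+FP+FN)):
  u2r: TP=104, FP=19+4+1=24, FN=20+28+21=69 → 208/301 = 0.69103
  probe: TP=211, FP=20+4+4=28, FN=19+12+28=59 → 422/509 = 0.82908
  r2l: TP=183, FP=28+12+1=41, FN=4+4+5=13 → 366/420 = 0.87143
  dos: TP=137, FP=21+28+5=54, FN=1+4+1=6 → 274/334 = 0.82036
Macro-F1 score = mean = (0.69103 + 0.82908 + 0.87143 + 0.82036) / 4 = 0.8030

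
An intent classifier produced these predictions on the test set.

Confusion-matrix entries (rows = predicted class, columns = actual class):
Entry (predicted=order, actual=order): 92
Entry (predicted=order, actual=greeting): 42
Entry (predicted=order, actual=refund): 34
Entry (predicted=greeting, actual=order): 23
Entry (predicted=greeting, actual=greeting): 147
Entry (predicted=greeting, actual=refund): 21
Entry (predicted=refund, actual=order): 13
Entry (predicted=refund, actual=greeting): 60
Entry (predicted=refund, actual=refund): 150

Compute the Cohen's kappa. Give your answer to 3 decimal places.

0.498

Observed agreement pₒ = trace/N = 389/582 = 0.6684
Expected agreement pₑ = Σ (rowᵢ·colᵢ)/N² = (128·168 + 249·191 + 205·223)/582² = 0.3389
κ = (pₒ − pₑ)/(1 − pₑ) = (0.6684 − 0.3389)/(1 − 0.3389) = 0.498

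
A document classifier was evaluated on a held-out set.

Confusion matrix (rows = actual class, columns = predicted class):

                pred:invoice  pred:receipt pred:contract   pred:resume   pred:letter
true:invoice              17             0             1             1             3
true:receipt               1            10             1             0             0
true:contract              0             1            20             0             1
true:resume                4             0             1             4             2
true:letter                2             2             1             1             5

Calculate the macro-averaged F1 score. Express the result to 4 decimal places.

0.6668

Per-class F1 score (2·TP/(2·TP+FP+FN)):
  invoice: TP=17, FP=1+0+4+2=7, FN=0+1+1+3=5 → 34/46 = 0.73913
  receipt: TP=10, FP=0+1+0+2=3, FN=1+1+0+0=2 → 20/25 = 0.80000
  contract: TP=20, FP=1+1+1+1=4, FN=0+1+0+1=2 → 40/46 = 0.86957
  resume: TP=4, FP=1+0+0+1=2, FN=4+0+1+2=7 → 8/17 = 0.47059
  letter: TP=5, FP=3+0+1+2=6, FN=2+2+1+1=6 → 10/22 = 0.45455
Macro-F1 score = mean = (0.73913 + 0.80000 + 0.86957 + 0.47059 + 0.45455) / 5 = 0.6668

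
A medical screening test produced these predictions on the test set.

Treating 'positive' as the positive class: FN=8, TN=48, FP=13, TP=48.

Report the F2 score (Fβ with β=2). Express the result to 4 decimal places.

Fβ = (1+β²)·TP / ((1+β²)·TP + β²·FN + FP), with β²=4
= 5·48 / (5·48 + 4·8 + 13) = 0.8421

0.8421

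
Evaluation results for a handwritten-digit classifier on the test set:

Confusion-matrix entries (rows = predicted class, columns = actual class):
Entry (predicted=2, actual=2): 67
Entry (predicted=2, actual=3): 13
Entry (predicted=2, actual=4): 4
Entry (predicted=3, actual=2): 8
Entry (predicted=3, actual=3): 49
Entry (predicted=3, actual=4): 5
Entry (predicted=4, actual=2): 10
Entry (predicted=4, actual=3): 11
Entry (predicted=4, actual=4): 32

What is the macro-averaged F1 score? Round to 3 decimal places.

0.733

Per-class F1 score (2·TP/(2·TP+FP+FN)):
  2: TP=67, FP=13+4=17, FN=8+10=18 → 134/169 = 0.7929
  3: TP=49, FP=8+5=13, FN=13+11=24 → 98/135 = 0.7259
  4: TP=32, FP=10+11=21, FN=4+5=9 → 64/94 = 0.6809
Macro-F1 score = mean = (0.7929 + 0.7259 + 0.6809) / 3 = 0.733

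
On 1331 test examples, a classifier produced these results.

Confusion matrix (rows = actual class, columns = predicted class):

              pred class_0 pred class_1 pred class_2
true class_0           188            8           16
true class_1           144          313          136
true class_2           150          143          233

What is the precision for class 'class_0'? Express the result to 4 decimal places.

One-vs-rest for 'class_0': TP = diagonal; FP = other classes predicted 'class_0'; FN = 'class_0' predicted as other.
precision = TP/(TP+FP).
class_0: TP=188, FP=144+150=294 → 188/482 = 0.39004

0.3900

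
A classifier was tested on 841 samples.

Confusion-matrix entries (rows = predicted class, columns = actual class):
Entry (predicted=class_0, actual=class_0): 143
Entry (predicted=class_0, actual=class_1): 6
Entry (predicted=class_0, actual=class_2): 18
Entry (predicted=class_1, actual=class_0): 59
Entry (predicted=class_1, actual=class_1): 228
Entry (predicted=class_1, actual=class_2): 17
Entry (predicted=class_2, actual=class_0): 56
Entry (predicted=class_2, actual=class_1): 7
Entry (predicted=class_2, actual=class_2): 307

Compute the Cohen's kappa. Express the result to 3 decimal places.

0.705

Observed agreement pₒ = trace/N = 678/841 = 0.8062
Expected agreement pₑ = Σ (rowᵢ·colᵢ)/N² = (258·167 + 241·304 + 342·370)/841² = 0.3434
κ = (pₒ − pₑ)/(1 − pₑ) = (0.8062 − 0.3434)/(1 − 0.3434) = 0.705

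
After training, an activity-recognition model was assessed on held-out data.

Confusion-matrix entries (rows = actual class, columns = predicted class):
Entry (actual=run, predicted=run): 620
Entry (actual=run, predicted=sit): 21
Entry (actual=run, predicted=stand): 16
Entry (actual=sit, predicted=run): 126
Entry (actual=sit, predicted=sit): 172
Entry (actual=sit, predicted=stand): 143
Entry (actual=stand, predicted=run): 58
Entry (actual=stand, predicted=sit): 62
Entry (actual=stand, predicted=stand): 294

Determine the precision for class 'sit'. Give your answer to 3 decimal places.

Treat 'sit' as positive and all other classes as negative.
precision = TP/(TP+FP).
sit: TP=172, FP=21+62=83 → 172/255 = 0.6745

0.675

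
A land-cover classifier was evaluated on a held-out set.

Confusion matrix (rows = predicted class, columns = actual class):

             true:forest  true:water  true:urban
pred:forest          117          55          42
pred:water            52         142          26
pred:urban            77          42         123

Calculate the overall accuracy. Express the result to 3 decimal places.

Accuracy = trace / total = (117+142+123=382) / 676 = 382/676 = 0.565

0.565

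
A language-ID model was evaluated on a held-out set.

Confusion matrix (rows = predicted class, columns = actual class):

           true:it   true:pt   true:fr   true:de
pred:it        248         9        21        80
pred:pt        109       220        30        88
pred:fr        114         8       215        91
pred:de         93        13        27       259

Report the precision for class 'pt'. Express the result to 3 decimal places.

precision = TP/(TP+FP).
pt: TP=220, FP=109+30+88=227 → 220/447 = 0.4922

0.492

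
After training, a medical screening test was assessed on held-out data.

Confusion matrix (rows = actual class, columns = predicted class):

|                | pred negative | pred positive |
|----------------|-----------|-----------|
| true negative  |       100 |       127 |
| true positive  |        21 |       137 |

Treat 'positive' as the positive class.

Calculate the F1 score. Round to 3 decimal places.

0.649

Precision = TP/(TP+FP) = 137/264 = 0.5189
Recall = TP/(TP+FN) = 137/158 = 0.8671
F1 = 2·TP/(2·TP+FP+FN) = 274/422 = 0.649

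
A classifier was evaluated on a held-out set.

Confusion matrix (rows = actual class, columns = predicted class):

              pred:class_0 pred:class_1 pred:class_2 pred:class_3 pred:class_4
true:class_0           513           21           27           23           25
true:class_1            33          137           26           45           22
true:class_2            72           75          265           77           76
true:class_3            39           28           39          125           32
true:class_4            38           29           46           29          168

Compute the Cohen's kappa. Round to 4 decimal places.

0.4857

Observed agreement pₒ = trace/N = 1208/2010 = 0.60100
Expected agreement pₑ = Σ (rowᵢ·colᵢ)/N² = (609·695 + 263·290 + 565·403 + 263·299 + 310·323)/2010² = 0.22425
κ = (pₒ − pₑ)/(1 − pₑ) = (0.60100 − 0.22425)/(1 − 0.22425) = 0.4857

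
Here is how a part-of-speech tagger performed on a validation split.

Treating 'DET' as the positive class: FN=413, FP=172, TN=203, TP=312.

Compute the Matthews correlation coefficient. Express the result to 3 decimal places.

-0.027

MCC = (TP·TN − FP·FN) / √((TP+FP)(TP+FN)(TN+FP)(TN+FN))
Numerator = 312·203 − 172·413 = -7700
Denominator = √(484·725·375·616) = √81057900000 = 284706.6912
MCC = -7700 / 284706.6912 = -0.027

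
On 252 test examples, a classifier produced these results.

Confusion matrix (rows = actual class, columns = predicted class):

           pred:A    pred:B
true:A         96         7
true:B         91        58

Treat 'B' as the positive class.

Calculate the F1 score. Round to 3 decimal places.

Precision = TP/(TP+FP) = 58/65 = 0.8923
Recall = TP/(TP+FN) = 58/149 = 0.3893
F1 = 2·TP/(2·TP+FP+FN) = 116/214 = 0.542

0.542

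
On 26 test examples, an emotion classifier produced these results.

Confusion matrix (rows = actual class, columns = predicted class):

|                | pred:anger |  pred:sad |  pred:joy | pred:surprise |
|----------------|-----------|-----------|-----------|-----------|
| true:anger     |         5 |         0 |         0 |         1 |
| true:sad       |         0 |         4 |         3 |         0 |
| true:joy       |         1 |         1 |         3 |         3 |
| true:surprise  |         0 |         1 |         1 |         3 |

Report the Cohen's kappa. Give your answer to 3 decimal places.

0.436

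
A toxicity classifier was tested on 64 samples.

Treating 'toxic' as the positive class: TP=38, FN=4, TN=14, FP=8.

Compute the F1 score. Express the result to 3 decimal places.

Precision = TP/(TP+FP) = 38/46 = 0.8261
Recall = TP/(TP+FN) = 38/42 = 0.9048
F1 = 2·TP/(2·TP+FP+FN) = 76/88 = 0.864

0.864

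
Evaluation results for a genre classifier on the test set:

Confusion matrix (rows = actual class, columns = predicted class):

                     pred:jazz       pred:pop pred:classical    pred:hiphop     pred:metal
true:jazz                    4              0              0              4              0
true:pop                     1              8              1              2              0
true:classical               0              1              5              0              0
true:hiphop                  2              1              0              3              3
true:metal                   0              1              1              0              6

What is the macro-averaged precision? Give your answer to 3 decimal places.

0.603

Per-class precision (TP/(TP+FP)):
  jazz: TP=4, FP=1+0+2+0=3 → 4/7 = 0.5714
  pop: TP=8, FP=0+1+1+1=3 → 8/11 = 0.7273
  classical: TP=5, FP=0+1+0+1=2 → 5/7 = 0.7143
  hiphop: TP=3, FP=4+2+0+0=6 → 3/9 = 0.3333
  metal: TP=6, FP=0+0+0+3=3 → 6/9 = 0.6667
Macro-precision = mean = (0.5714 + 0.7273 + 0.7143 + 0.3333 + 0.6667) / 5 = 0.603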